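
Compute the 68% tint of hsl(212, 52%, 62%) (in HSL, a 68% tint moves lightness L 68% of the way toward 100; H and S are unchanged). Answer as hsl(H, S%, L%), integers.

L moves 68% from 62 toward 100: 62 + 25.84 = 87.84 → 88.
H and S are unchanged.

hsl(212, 52%, 88%)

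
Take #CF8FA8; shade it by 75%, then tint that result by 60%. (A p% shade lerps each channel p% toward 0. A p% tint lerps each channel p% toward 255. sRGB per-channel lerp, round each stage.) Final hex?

#CF8FA8 is rgb(207, 143, 168).
A 75% shade moves each channel 75% toward 0:
  R: 207 + 0.75×(0−207) = 207 − 155.25 = 51.75 → 52
  G: 143 + 0.75×(0−143) = 143 − 107.25 = 35.75 → 36
  B: 168 + 0.75×(0−168) = 168 − 126 = 42 → 42
After the shade: rgb(52, 36, 42) = #34242A.
Lerp each channel 60% toward 255:
  R: 52 + 121.8 = 173.8 → 174
  G: 36 + 0.6×(255−36) = 36 + 131.4 = 167.4 → 167
  B: 42 + 127.8 = 169.8 → 170
rgb(174, 167, 170) = #AEA7AA.

#AEA7AA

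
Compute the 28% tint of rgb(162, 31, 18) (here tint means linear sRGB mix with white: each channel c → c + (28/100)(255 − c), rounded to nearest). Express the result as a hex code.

#BC5E54

A 28% tint moves each channel 28% toward 255:
  R: 162 + 26.04 = 188.04 → 188
  G: 31 + 0.28×(255−31) = 31 + 62.72 = 93.72 → 94
  B: 18 + 0.28×(255−18) = 18 + 66.36 = 84.36 → 84
rgb(188, 94, 84) = #BC5E54.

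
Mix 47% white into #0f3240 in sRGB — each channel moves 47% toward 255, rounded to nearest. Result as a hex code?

#80929a

#0f3240 is rgb(15, 50, 64).
Lerp each channel 47% toward 255:
  R: 15 + 0.47×(255−15) = 15 + 112.8 = 127.8 → 128
  G: 50 + 0.47×(255−50) = 50 + 96.35 = 146.35 → 146
  B: 64 + 89.77 = 153.77 → 154
rgb(128, 146, 154) = #80929a.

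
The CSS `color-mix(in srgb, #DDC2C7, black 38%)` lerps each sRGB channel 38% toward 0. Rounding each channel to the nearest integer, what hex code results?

#DDC2C7 is rgb(221, 194, 199).
Lerp each channel 38% toward 0:
  R: 221 − 83.98 = 137.02 → 137
  G: 194 + 0.38×(0−194) = 194 − 73.72 = 120.28 → 120
  B: 199 + 0.38×(0−199) = 199 − 75.62 = 123.38 → 123
rgb(137, 120, 123) = #89787B.

#89787B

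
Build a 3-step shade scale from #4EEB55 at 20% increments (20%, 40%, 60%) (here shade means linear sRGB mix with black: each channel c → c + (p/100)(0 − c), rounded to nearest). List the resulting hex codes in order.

#3EBC44, #2F8D33, #1F5E22

#4EEB55 is rgb(78, 235, 85).
20%: (78 − 15.6 = 62.4→62, 235 − 47 = 188→188, 85 − 17 = 68→68) → #3EBC44
40%: (78 − 31.2 = 46.8→47, 235 − 94 = 141→141, 85 − 34 = 51→51) → #2F8D33
60%: (78 − 46.8 = 31.2→31, 235 − 141 = 94→94, 85 − 51 = 34→34) → #1F5E22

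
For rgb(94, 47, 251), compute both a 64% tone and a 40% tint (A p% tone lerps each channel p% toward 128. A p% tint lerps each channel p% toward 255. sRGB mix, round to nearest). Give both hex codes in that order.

64% tone:
  R: 94 + 0.64×(128−94) = 94 + 21.76 = 115.76 → 116
  G: 47 + 0.64×(128−47) = 47 + 51.84 = 98.84 → 99
  B: 251 + 0.64×(128−251) = 251 − 78.72 = 172.28 → 172
  → #7463ac
40% tint:
  R: 94 + 0.4×(255−94) = 94 + 64.4 = 158.4 → 158
  G: 47 + 83.2 = 130.2 → 130
  B: 251 + 1.6 = 252.6 → 253
  → #9e82fd

#7463ac, #9e82fd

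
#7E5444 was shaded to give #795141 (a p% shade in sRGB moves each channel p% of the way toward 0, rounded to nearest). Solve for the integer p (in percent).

4%

#7E5444 is rgb(126, 84, 68); #795141 is rgb(121, 81, 65).
On the R channel (widest range): 121 ≈ 126 + (p/100)(0 − 126), so p ≈ 100×(121 − 126)/(0 − 126) = -500/-126 = 3.97.
p = 4 reproduces all three channels after rounding.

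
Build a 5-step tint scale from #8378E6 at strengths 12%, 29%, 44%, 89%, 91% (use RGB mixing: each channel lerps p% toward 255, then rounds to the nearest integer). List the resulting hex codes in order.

#8378E6 is rgb(131, 120, 230).
12%: (131 + 14.88 = 145.88→146, 120 + 16.2 = 136.2→136, 230 + 3 = 233→233) → #9288E9
29%: (131 + 35.96 = 166.96→167, 120 + 39.15 = 159.15→159, 230 + 7.25 = 237.25→237) → #A79FED
44%: (131 + 54.56 = 185.56→186, 120 + 59.4 = 179.4→179, 230 + 11 = 241→241) → #BAB3F1
89%: (131 + 110.36 = 241.36→241, 120 + 120.15 = 240.15→240, 230 + 22.25 = 252.25→252) → #F1F0FC
91%: (131 + 112.84 = 243.84→244, 120 + 122.85 = 242.85→243, 230 + 22.75 = 252.75→253) → #F4F3FD

#9288E9, #A79FED, #BAB3F1, #F1F0FC, #F4F3FD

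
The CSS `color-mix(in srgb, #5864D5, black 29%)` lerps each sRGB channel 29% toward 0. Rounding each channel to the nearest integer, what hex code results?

#3E4797

#5864D5 is rgb(88, 100, 213).
Per channel, c → c + 0.29(0 − c):
  R: 88 + 0.29×(0−88) = 88 − 25.52 = 62.48 → 62
  G: 100 + 0.29×(0−100) = 100 − 29 = 71 → 71
  B: 213 + 0.29×(0−213) = 213 − 61.77 = 151.23 → 151
rgb(62, 71, 151) = #3E4797.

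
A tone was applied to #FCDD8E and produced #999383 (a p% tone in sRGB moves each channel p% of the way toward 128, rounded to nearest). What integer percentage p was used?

#FCDD8E is rgb(252, 221, 142); #999383 is rgb(153, 147, 131).
On the R channel (widest range): 153 ≈ 252 + (p/100)(128 − 252), so p ≈ 100×(153 − 252)/(128 − 252) = -9900/-124 = 79.84.
p = 80 reproduces all three channels after rounding.

80%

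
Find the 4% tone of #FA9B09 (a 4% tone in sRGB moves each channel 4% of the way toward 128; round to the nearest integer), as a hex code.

#FA9B09 is rgb(250, 155, 9).
A 4% tone moves each channel 4% toward 128:
  R: 250 + 0.04×(128−250) = 250 − 4.88 = 245.12 → 245
  G: 155 − 1.08 = 153.92 → 154
  B: 9 + 0.04×(128−9) = 9 + 4.76 = 13.76 → 14
rgb(245, 154, 14) = #F59A0E.

#F59A0E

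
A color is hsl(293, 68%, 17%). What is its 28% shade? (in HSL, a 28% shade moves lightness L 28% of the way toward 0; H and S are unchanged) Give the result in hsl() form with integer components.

hsl(293, 68%, 12%)

L moves 28% from 17 toward 0: 17 − 4.76 = 12.24 → 12.
H and S are unchanged.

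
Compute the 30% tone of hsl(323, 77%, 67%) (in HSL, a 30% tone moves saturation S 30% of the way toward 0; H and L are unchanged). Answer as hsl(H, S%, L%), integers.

S moves 30% from 77 toward 0: 77 − 23.1 = 53.9 → 54.
H and L are unchanged.

hsl(323, 54%, 67%)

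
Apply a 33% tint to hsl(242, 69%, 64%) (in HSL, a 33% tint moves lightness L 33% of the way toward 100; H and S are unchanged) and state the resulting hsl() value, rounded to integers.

hsl(242, 69%, 76%)

L moves 33% from 64 toward 100: 64 + 11.88 = 75.88 → 76.
H and S are unchanged.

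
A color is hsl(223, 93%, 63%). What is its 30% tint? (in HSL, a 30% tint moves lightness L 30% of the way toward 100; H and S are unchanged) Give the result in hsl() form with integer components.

hsl(223, 93%, 74%)

L moves 30% from 63 toward 100: 63 + 11.1 = 74.1 → 74.
H and S are unchanged.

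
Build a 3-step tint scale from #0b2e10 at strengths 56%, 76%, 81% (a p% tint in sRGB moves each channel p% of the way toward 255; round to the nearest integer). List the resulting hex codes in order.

#94a396, #c4cdc6, #d1d7d2

#0b2e10 is rgb(11, 46, 16).
56%: (11 + 136.64 = 147.64→148, 46 + 117.04 = 163.04→163, 16 + 133.84 = 149.84→150) → #94a396
76%: (11 + 185.44 = 196.44→196, 46 + 158.84 = 204.84→205, 16 + 181.64 = 197.64→198) → #c4cdc6
81%: (11 + 197.64 = 208.64→209, 46 + 169.29 = 215.29→215, 16 + 193.59 = 209.59→210) → #d1d7d2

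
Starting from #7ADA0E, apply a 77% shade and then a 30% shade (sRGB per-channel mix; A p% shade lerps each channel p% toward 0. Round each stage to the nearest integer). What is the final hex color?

#7ADA0E is rgb(122, 218, 14).
A 77% shade moves each channel 77% toward 0:
  R: 122 + 0.77×(0−122) = 122 − 93.94 = 28.06 → 28
  G: 218 + 0.77×(0−218) = 218 − 167.86 = 50.14 → 50
  B: 14 + 0.77×(0−14) = 14 − 10.78 = 3.22 → 3
After the shade: rgb(28, 50, 3) = #1C3203.
Per channel, c → c + 0.3(0 − c):
  R: 28 + 0.3×(0−28) = 28 − 8.4 = 19.6 → 20
  G: 50 + 0.3×(0−50) = 50 − 15 = 35 → 35
  B: 3 − 0.9 = 2.1 → 2
rgb(20, 35, 2) = #142302.

#142302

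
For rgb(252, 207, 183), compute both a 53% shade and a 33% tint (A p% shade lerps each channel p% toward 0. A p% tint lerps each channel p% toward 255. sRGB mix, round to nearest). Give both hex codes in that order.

53% shade:
  R: 252 − 133.56 = 118.44 → 118
  G: 207 + 0.53×(0−207) = 207 − 109.71 = 97.29 → 97
  B: 183 − 96.99 = 86.01 → 86
  → #766156
33% tint:
  R: 252 + 0.99 = 252.99 → 253
  G: 207 + 0.33×(255−207) = 207 + 15.84 = 222.84 → 223
  B: 183 + 23.76 = 206.76 → 207
  → #fddfcf

#766156, #fddfcf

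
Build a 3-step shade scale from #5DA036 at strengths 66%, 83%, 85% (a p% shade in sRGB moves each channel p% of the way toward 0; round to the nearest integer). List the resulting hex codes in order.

#5DA036 is rgb(93, 160, 54).
66%: (93 − 61.38 = 31.62→32, 160 − 105.6 = 54.4→54, 54 − 35.64 = 18.36→18) → #203612
83%: (93 − 77.19 = 15.81→16, 160 − 132.8 = 27.2→27, 54 − 44.82 = 9.18→9) → #101B09
85%: (93 − 79.05 = 13.95→14, 160 − 136 = 24→24, 54 − 45.9 = 8.1→8) → #0E1808

#203612, #101B09, #0E1808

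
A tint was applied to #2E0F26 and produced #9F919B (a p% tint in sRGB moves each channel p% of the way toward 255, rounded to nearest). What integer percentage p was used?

54%

#2E0F26 is rgb(46, 15, 38); #9F919B is rgb(159, 145, 155).
On the G channel (widest range): 145 ≈ 15 + (p/100)(255 − 15), so p ≈ 100×(145 − 15)/(255 − 15) = 13000/240 = 54.17.
p = 54 reproduces all three channels after rounding.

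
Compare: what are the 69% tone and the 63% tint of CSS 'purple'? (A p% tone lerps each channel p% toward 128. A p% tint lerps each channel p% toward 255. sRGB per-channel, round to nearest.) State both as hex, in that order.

CSS purple is rgb(128, 0, 128).
69% tone:
  R: 128 + 0.69×(128−128) = 128 + 0 = 128 → 128
  G: 0 + 88.32 = 88.32 → 88
  B: 128 + 0 = 128 → 128
  → #805880
63% tint:
  R: 128 + 80.01 = 208.01 → 208
  G: 0 + 0.63×(255−0) = 0 + 160.65 = 160.65 → 161
  B: 128 + 0.63×(255−128) = 128 + 80.01 = 208.01 → 208
  → #D0A1D0

#805880, #D0A1D0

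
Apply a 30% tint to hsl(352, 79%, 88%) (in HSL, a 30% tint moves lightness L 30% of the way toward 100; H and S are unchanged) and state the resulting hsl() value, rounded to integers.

L moves 30% from 88 toward 100: 88 + 3.6 = 91.6 → 92.
H and S are unchanged.

hsl(352, 79%, 92%)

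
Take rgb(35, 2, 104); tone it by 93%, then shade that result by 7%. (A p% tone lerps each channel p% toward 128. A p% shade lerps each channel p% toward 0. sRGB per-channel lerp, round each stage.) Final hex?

#716f75

Lerp each channel 93% toward 128:
  R: 35 + 0.93×(128−35) = 35 + 86.49 = 121.49 → 121
  G: 2 + 0.93×(128−2) = 2 + 117.18 = 119.18 → 119
  B: 104 + 0.93×(128−104) = 104 + 22.32 = 126.32 → 126
After the tone: rgb(121, 119, 126) = #79777e.
Per channel, c → c + 0.07(0 − c):
  R: 121 + 0.07×(0−121) = 121 − 8.47 = 112.53 → 113
  G: 119 + 0.07×(0−119) = 119 − 8.33 = 110.67 → 111
  B: 126 + 0.07×(0−126) = 126 − 8.82 = 117.18 → 117
rgb(113, 111, 117) = #716f75.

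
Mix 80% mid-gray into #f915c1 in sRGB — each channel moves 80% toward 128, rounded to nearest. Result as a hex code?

#986b8d

#f915c1 is rgb(249, 21, 193).
Lerp each channel 80% toward 128:
  R: 249 + 0.8×(128−249) = 249 − 96.8 = 152.2 → 152
  G: 21 + 85.6 = 106.6 → 107
  B: 193 + 0.8×(128−193) = 193 − 52 = 141 → 141
rgb(152, 107, 141) = #986b8d.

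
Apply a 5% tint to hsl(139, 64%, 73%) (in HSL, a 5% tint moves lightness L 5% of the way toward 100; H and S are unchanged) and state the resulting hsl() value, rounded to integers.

hsl(139, 64%, 74%)

L moves 5% from 73 toward 100: 73 + 1.35 = 74.35 → 74.
H and S are unchanged.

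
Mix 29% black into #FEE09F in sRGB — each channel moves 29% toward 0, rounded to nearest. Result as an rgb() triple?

#FEE09F is rgb(254, 224, 159).
Lerp each channel 29% toward 0:
  R: 254 + 0.29×(0−254) = 254 − 73.66 = 180.34 → 180
  G: 224 + 0.29×(0−224) = 224 − 64.96 = 159.04 → 159
  B: 159 + 0.29×(0−159) = 159 − 46.11 = 112.89 → 113

rgb(180, 159, 113)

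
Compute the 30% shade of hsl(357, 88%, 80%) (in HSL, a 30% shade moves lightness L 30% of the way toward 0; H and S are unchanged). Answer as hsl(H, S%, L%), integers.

hsl(357, 88%, 56%)

L moves 30% from 80 toward 0: 80 − 24 = 56 → 56.
H and S are unchanged.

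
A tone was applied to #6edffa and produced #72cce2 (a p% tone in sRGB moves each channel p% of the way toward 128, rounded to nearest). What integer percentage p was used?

#6edffa is rgb(110, 223, 250); #72cce2 is rgb(114, 204, 226).
On the B channel (widest range): 226 ≈ 250 + (p/100)(128 − 250), so p ≈ 100×(226 − 250)/(128 − 250) = -2400/-122 = 19.67.
p = 20 reproduces all three channels after rounding.

20%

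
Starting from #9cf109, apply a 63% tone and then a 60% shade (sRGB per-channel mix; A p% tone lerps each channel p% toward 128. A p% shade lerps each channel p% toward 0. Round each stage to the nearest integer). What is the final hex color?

#9cf109 is rgb(156, 241, 9).
Lerp each channel 63% toward 128:
  R: 156 + 0.63×(128−156) = 156 − 17.64 = 138.36 → 138
  G: 241 − 71.19 = 169.81 → 170
  B: 9 + 74.97 = 83.97 → 84
After the tone: rgb(138, 170, 84) = #8aaa54.
Per channel, c → c + 0.6(0 − c):
  R: 138 − 82.8 = 55.2 → 55
  G: 170 + 0.6×(0−170) = 170 − 102 = 68 → 68
  B: 84 + 0.6×(0−84) = 84 − 50.4 = 33.6 → 34
rgb(55, 68, 34) = #374422.

#374422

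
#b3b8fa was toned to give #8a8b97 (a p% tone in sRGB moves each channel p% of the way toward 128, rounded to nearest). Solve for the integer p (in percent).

81%

#b3b8fa is rgb(179, 184, 250); #8a8b97 is rgb(138, 139, 151).
On the B channel (widest range): 151 ≈ 250 + (p/100)(128 − 250), so p ≈ 100×(151 − 250)/(128 − 250) = -9900/-122 = 81.15.
p = 81 reproduces all three channels after rounding.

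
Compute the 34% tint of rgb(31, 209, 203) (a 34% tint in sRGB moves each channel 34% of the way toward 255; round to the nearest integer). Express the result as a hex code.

Per channel, c → c + 0.34(255 − c):
  R: 31 + 76.16 = 107.16 → 107
  G: 209 + 15.64 = 224.64 → 225
  B: 203 + 17.68 = 220.68 → 221
rgb(107, 225, 221) = #6BE1DD.

#6BE1DD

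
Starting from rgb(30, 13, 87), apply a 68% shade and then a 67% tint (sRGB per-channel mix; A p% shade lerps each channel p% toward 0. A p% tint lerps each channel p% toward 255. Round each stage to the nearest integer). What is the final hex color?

Per channel, c → c + 0.68(0 − c):
  R: 30 + 0.68×(0−30) = 30 − 20.4 = 9.6 → 10
  G: 13 + 0.68×(0−13) = 13 − 8.84 = 4.16 → 4
  B: 87 − 59.16 = 27.84 → 28
After the shade: rgb(10, 4, 28) = #0a041c.
Lerp each channel 67% toward 255:
  R: 10 + 0.67×(255−10) = 10 + 164.15 = 174.15 → 174
  G: 4 + 168.17 = 172.17 → 172
  B: 28 + 152.09 = 180.09 → 180
rgb(174, 172, 180) = #aeacb4.

#aeacb4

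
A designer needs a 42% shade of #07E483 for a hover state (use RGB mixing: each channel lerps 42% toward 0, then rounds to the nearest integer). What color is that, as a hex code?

#07E483 is rgb(7, 228, 131).
Per channel, c → c + 0.42(0 − c):
  R: 7 + 0.42×(0−7) = 7 − 2.94 = 4.06 → 4
  G: 228 + 0.42×(0−228) = 228 − 95.76 = 132.24 → 132
  B: 131 + 0.42×(0−131) = 131 − 55.02 = 75.98 → 76
rgb(4, 132, 76) = #04844C.

#04844C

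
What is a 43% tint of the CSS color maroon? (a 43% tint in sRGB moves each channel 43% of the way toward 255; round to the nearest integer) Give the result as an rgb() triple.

rgb(183, 110, 110)

CSS maroon is rgb(128, 0, 0).
Lerp each channel 43% toward 255:
  R: 128 + 54.61 = 182.61 → 183
  G: 0 + 109.65 = 109.65 → 110
  B: 0 + 109.65 = 109.65 → 110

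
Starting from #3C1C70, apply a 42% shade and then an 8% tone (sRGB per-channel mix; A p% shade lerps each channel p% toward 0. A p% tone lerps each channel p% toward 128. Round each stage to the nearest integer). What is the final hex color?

#2A1946

#3C1C70 is rgb(60, 28, 112).
Per channel, c → c + 0.42(0 − c):
  R: 60 − 25.2 = 34.8 → 35
  G: 28 − 11.76 = 16.24 → 16
  B: 112 + 0.42×(0−112) = 112 − 47.04 = 64.96 → 65
After the shade: rgb(35, 16, 65) = #231041.
An 8% tone moves each channel 8% toward 128:
  R: 35 + 0.08×(128−35) = 35 + 7.44 = 42.44 → 42
  G: 16 + 0.08×(128−16) = 16 + 8.96 = 24.96 → 25
  B: 65 + 0.08×(128−65) = 65 + 5.04 = 70.04 → 70
rgb(42, 25, 70) = #2A1946.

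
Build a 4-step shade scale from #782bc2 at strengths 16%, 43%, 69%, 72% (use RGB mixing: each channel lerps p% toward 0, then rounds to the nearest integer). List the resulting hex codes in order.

#782bc2 is rgb(120, 43, 194).
16%: (120 − 19.2 = 100.8→101, 43 − 6.88 = 36.12→36, 194 − 31.04 = 162.96→163) → #6524a3
43%: (120 − 51.6 = 68.4→68, 43 − 18.49 = 24.51→25, 194 − 83.42 = 110.58→111) → #44196f
69%: (120 − 82.8 = 37.2→37, 43 − 29.67 = 13.33→13, 194 − 133.86 = 60.14→60) → #250d3c
72%: (120 − 86.4 = 33.6→34, 43 − 30.96 = 12.04→12, 194 − 139.68 = 54.32→54) → #220c36

#6524a3, #44196f, #250d3c, #220c36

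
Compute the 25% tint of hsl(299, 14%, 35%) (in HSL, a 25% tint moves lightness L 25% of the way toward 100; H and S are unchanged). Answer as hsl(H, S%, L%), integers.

L moves 25% from 35 toward 100: 35 + 16.25 = 51.25 → 51.
H and S are unchanged.

hsl(299, 14%, 51%)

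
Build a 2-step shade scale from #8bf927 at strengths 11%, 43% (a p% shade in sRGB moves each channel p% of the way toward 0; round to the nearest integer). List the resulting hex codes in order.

#7cde23, #4f8e16

#8bf927 is rgb(139, 249, 39).
11%: (139 − 15.29 = 123.71→124, 249 − 27.39 = 221.61→222, 39 − 4.29 = 34.71→35) → #7cde23
43%: (139 − 59.77 = 79.23→79, 249 − 107.07 = 141.93→142, 39 − 16.77 = 22.23→22) → #4f8e16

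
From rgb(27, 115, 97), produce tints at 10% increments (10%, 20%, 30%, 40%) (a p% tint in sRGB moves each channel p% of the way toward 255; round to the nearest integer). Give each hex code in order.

#328171, #498f81, #5f9d90, #76aba0

10%: (27 + 22.8 = 49.8→50, 115 + 14 = 129→129, 97 + 15.8 = 112.8→113) → #328171
20%: (27 + 45.6 = 72.6→73, 115 + 28 = 143→143, 97 + 31.6 = 128.6→129) → #498f81
30%: (27 + 68.4 = 95.4→95, 115 + 42 = 157→157, 97 + 47.4 = 144.4→144) → #5f9d90
40%: (27 + 91.2 = 118.2→118, 115 + 56 = 171→171, 97 + 63.2 = 160.2→160) → #76aba0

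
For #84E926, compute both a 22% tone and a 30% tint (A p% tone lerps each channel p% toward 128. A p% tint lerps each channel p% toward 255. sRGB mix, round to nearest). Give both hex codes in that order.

#84E926 is rgb(132, 233, 38).
22% tone:
  R: 132 + 0.22×(128−132) = 132 − 0.88 = 131.12 → 131
  G: 233 + 0.22×(128−233) = 233 − 23.1 = 209.9 → 210
  B: 38 + 0.22×(128−38) = 38 + 19.8 = 57.8 → 58
  → #83D23A
30% tint:
  R: 132 + 0.3×(255−132) = 132 + 36.9 = 168.9 → 169
  G: 233 + 0.3×(255−233) = 233 + 6.6 = 239.6 → 240
  B: 38 + 65.1 = 103.1 → 103
  → #A9F067

#83D23A, #A9F067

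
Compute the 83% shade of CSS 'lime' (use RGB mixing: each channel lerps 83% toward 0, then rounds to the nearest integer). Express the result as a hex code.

CSS lime is rgb(0, 255, 0).
Lerp each channel 83% toward 0:
  R: 0 + 0.83×(0−0) = 0 + 0 = 0 → 0
  G: 255 + 0.83×(0−255) = 255 − 211.65 = 43.35 → 43
  B: 0 + 0.83×(0−0) = 0 + 0 = 0 → 0
rgb(0, 43, 0) = #002b00.

#002b00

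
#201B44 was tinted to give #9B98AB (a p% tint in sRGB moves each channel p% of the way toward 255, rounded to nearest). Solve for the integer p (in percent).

55%

#201B44 is rgb(32, 27, 68); #9B98AB is rgb(155, 152, 171).
On the G channel (widest range): 152 ≈ 27 + (p/100)(255 − 27), so p ≈ 100×(152 − 27)/(255 − 27) = 12500/228 = 54.82.
p = 55 reproduces all three channels after rounding.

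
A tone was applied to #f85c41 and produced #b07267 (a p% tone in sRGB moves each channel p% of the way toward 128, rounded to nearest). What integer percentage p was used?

#f85c41 is rgb(248, 92, 65); #b07267 is rgb(176, 114, 103).
On the R channel (widest range): 176 ≈ 248 + (p/100)(128 − 248), so p ≈ 100×(176 − 248)/(128 − 248) = -7200/-120 = 60.00.
p = 60 reproduces all three channels after rounding.

60%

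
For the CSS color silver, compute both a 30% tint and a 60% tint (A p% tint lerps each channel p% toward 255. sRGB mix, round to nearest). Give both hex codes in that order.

#D3D3D3, #E6E6E6

CSS silver is rgb(192, 192, 192).
30% tint:
  R: 192 + 0.3×(255−192) = 192 + 18.9 = 210.9 → 211
  G: 192 + 18.9 = 210.9 → 211
  B: 192 + 18.9 = 210.9 → 211
  → #D3D3D3
60% tint:
  R: 192 + 37.8 = 229.8 → 230
  G: 192 + 37.8 = 229.8 → 230
  B: 192 + 37.8 = 229.8 → 230
  → #E6E6E6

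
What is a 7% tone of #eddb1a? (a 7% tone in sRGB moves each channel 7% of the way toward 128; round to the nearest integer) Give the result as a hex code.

#e5d521

#eddb1a is rgb(237, 219, 26).
Lerp each channel 7% toward 128:
  R: 237 + 0.07×(128−237) = 237 − 7.63 = 229.37 → 229
  G: 219 + 0.07×(128−219) = 219 − 6.37 = 212.63 → 213
  B: 26 + 0.07×(128−26) = 26 + 7.14 = 33.14 → 33
rgb(229, 213, 33) = #e5d521.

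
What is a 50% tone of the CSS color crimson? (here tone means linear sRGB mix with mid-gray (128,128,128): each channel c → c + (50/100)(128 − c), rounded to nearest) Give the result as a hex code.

#ae4a5e

CSS crimson is rgb(220, 20, 60).
A 50% tone moves each channel 50% toward 128:
  R: 220 − 46 = 174 → 174
  G: 20 + 0.5×(128−20) = 20 + 54 = 74 → 74
  B: 60 + 0.5×(128−60) = 60 + 34 = 94 → 94
rgb(174, 74, 94) = #ae4a5e.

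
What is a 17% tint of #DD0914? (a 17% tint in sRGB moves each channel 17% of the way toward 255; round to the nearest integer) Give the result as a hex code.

#E3333C

#DD0914 is rgb(221, 9, 20).
Per channel, c → c + 0.17(255 − c):
  R: 221 + 5.78 = 226.78 → 227
  G: 9 + 0.17×(255−9) = 9 + 41.82 = 50.82 → 51
  B: 20 + 0.17×(255−20) = 20 + 39.95 = 59.95 → 60
rgb(227, 51, 60) = #E3333C.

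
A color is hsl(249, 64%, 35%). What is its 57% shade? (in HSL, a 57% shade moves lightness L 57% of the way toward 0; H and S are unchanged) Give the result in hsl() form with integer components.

L moves 57% from 35 toward 0: 35 − 19.95 = 15.05 → 15.
H and S are unchanged.

hsl(249, 64%, 15%)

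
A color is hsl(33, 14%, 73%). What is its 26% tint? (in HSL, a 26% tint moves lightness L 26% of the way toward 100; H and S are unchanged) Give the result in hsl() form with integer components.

hsl(33, 14%, 80%)

L moves 26% from 73 toward 100: 73 + 7.02 = 80.02 → 80.
H and S are unchanged.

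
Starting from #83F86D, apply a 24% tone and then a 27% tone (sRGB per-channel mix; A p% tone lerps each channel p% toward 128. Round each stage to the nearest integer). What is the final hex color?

#81C276

#83F86D is rgb(131, 248, 109).
Per channel, c → c + 0.24(128 − c):
  R: 131 − 0.72 = 130.28 → 130
  G: 248 + 0.24×(128−248) = 248 − 28.8 = 219.2 → 219
  B: 109 + 0.24×(128−109) = 109 + 4.56 = 113.56 → 114
After the tone: rgb(130, 219, 114) = #82DB72.
Lerp each channel 27% toward 128:
  R: 130 − 0.54 = 129.46 → 129
  G: 219 − 24.57 = 194.43 → 194
  B: 114 + 3.78 = 117.78 → 118
rgb(129, 194, 118) = #81C276.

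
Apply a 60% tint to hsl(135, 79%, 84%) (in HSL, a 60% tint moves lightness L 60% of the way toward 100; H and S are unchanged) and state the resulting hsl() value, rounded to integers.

L moves 60% from 84 toward 100: 84 + 9.6 = 93.6 → 94.
H and S are unchanged.

hsl(135, 79%, 94%)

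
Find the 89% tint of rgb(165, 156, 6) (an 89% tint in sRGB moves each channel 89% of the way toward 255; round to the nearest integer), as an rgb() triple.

Lerp each channel 89% toward 255:
  R: 165 + 0.89×(255−165) = 165 + 80.1 = 245.1 → 245
  G: 156 + 0.89×(255−156) = 156 + 88.11 = 244.11 → 244
  B: 6 + 0.89×(255−6) = 6 + 221.61 = 227.61 → 228

rgb(245, 244, 228)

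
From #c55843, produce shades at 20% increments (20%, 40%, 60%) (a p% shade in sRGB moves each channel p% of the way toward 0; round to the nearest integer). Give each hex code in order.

#c55843 is rgb(197, 88, 67).
20%: (197 − 39.4 = 157.6→158, 88 − 17.6 = 70.4→70, 67 − 13.4 = 53.6→54) → #9e4636
40%: (197 − 78.8 = 118.2→118, 88 − 35.2 = 52.8→53, 67 − 26.8 = 40.2→40) → #763528
60%: (197 − 118.2 = 78.8→79, 88 − 52.8 = 35.2→35, 67 − 40.2 = 26.8→27) → #4f231b

#9e4636, #763528, #4f231b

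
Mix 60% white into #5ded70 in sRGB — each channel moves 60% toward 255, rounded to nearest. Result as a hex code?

#5ded70 is rgb(93, 237, 112).
Lerp each channel 60% toward 255:
  R: 93 + 97.2 = 190.2 → 190
  G: 237 + 0.6×(255−237) = 237 + 10.8 = 247.8 → 248
  B: 112 + 0.6×(255−112) = 112 + 85.8 = 197.8 → 198
rgb(190, 248, 198) = #bef8c6.

#bef8c6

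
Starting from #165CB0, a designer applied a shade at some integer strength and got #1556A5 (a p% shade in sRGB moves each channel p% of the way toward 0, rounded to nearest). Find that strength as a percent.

#165CB0 is rgb(22, 92, 176); #1556A5 is rgb(21, 86, 165).
On the B channel (widest range): 165 ≈ 176 + (p/100)(0 − 176), so p ≈ 100×(165 − 176)/(0 − 176) = -1100/-176 = 6.25.
p = 6 reproduces all three channels after rounding.

6%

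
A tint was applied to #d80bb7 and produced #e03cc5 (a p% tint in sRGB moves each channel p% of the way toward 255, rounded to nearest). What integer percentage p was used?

20%

#d80bb7 is rgb(216, 11, 183); #e03cc5 is rgb(224, 60, 197).
On the G channel (widest range): 60 ≈ 11 + (p/100)(255 − 11), so p ≈ 100×(60 − 11)/(255 − 11) = 4900/244 = 20.08.
p = 20 reproduces all three channels after rounding.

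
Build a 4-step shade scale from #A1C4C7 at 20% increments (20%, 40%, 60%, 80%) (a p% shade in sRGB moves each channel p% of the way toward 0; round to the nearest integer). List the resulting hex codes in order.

#A1C4C7 is rgb(161, 196, 199).
20%: (161 − 32.2 = 128.8→129, 196 − 39.2 = 156.8→157, 199 − 39.8 = 159.2→159) → #819D9F
40%: (161 − 64.4 = 96.6→97, 196 − 78.4 = 117.6→118, 199 − 79.6 = 119.4→119) → #617677
60%: (161 − 96.6 = 64.4→64, 196 − 117.6 = 78.4→78, 199 − 119.4 = 79.6→80) → #404E50
80%: (161 − 128.8 = 32.2→32, 196 − 156.8 = 39.2→39, 199 − 159.2 = 39.8→40) → #202728

#819D9F, #617677, #404E50, #202728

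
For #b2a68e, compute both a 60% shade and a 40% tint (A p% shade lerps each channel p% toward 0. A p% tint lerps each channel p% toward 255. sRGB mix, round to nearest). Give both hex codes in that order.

#b2a68e is rgb(178, 166, 142).
60% shade:
  R: 178 − 106.8 = 71.2 → 71
  G: 166 + 0.6×(0−166) = 166 − 99.6 = 66.4 → 66
  B: 142 + 0.6×(0−142) = 142 − 85.2 = 56.8 → 57
  → #474239
40% tint:
  R: 178 + 0.4×(255−178) = 178 + 30.8 = 208.8 → 209
  G: 166 + 0.4×(255−166) = 166 + 35.6 = 201.6 → 202
  B: 142 + 45.2 = 187.2 → 187
  → #d1cabb

#474239, #d1cabb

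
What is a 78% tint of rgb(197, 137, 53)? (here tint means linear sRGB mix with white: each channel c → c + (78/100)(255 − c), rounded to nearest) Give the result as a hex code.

Lerp each channel 78% toward 255:
  R: 197 + 0.78×(255−197) = 197 + 45.24 = 242.24 → 242
  G: 137 + 0.78×(255−137) = 137 + 92.04 = 229.04 → 229
  B: 53 + 157.56 = 210.56 → 211
rgb(242, 229, 211) = #F2E5D3.

#F2E5D3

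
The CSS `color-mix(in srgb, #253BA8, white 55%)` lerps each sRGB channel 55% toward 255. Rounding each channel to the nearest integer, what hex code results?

#9DA7D8

#253BA8 is rgb(37, 59, 168).
A 55% tint moves each channel 55% toward 255:
  R: 37 + 0.55×(255−37) = 37 + 119.9 = 156.9 → 157
  G: 59 + 0.55×(255−59) = 59 + 107.8 = 166.8 → 167
  B: 168 + 0.55×(255−168) = 168 + 47.85 = 215.85 → 216
rgb(157, 167, 216) = #9DA7D8.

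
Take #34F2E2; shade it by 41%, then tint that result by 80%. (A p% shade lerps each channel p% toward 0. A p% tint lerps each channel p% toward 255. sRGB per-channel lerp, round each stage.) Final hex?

#34F2E2 is rgb(52, 242, 226).
Per channel, c → c + 0.41(0 − c):
  R: 52 − 21.32 = 30.68 → 31
  G: 242 − 99.22 = 142.78 → 143
  B: 226 + 0.41×(0−226) = 226 − 92.66 = 133.34 → 133
After the shade: rgb(31, 143, 133) = #1F8F85.
Per channel, c → c + 0.8(255 − c):
  R: 31 + 179.2 = 210.2 → 210
  G: 143 + 0.8×(255−143) = 143 + 89.6 = 232.6 → 233
  B: 133 + 0.8×(255−133) = 133 + 97.6 = 230.6 → 231
rgb(210, 233, 231) = #D2E9E7.

#D2E9E7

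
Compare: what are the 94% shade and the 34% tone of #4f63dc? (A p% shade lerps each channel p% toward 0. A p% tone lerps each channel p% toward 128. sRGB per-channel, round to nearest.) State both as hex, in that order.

#05060d, #606dbd

#4f63dc is rgb(79, 99, 220).
94% shade:
  R: 79 − 74.26 = 4.74 → 5
  G: 99 − 93.06 = 5.94 → 6
  B: 220 + 0.94×(0−220) = 220 − 206.8 = 13.2 → 13
  → #05060d
34% tone:
  R: 79 + 0.34×(128−79) = 79 + 16.66 = 95.66 → 96
  G: 99 + 9.86 = 108.86 → 109
  B: 220 + 0.34×(128−220) = 220 − 31.28 = 188.72 → 189
  → #606dbd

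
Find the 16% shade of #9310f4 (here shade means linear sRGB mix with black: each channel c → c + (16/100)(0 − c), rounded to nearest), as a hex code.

#9310f4 is rgb(147, 16, 244).
Lerp each channel 16% toward 0:
  R: 147 − 23.52 = 123.48 → 123
  G: 16 − 2.56 = 13.44 → 13
  B: 244 + 0.16×(0−244) = 244 − 39.04 = 204.96 → 205
rgb(123, 13, 205) = #7b0dcd.

#7b0dcd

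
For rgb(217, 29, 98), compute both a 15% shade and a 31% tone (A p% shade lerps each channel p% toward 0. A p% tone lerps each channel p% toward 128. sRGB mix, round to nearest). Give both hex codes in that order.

#b81953, #bd3c6b

15% shade:
  R: 217 + 0.15×(0−217) = 217 − 32.55 = 184.45 → 184
  G: 29 − 4.35 = 24.65 → 25
  B: 98 + 0.15×(0−98) = 98 − 14.7 = 83.3 → 83
  → #b81953
31% tone:
  R: 217 + 0.31×(128−217) = 217 − 27.59 = 189.41 → 189
  G: 29 + 0.31×(128−29) = 29 + 30.69 = 59.69 → 60
  B: 98 + 0.31×(128−98) = 98 + 9.3 = 107.3 → 107
  → #bd3c6b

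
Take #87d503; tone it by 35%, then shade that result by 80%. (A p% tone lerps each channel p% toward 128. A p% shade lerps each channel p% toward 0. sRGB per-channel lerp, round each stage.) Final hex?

#1b2509

#87d503 is rgb(135, 213, 3).
A 35% tone moves each channel 35% toward 128:
  R: 135 − 2.45 = 132.55 → 133
  G: 213 − 29.75 = 183.25 → 183
  B: 3 + 0.35×(128−3) = 3 + 43.75 = 46.75 → 47
After the tone: rgb(133, 183, 47) = #85b72f.
An 80% shade moves each channel 80% toward 0:
  R: 133 − 106.4 = 26.6 → 27
  G: 183 + 0.8×(0−183) = 183 − 146.4 = 36.6 → 37
  B: 47 + 0.8×(0−47) = 47 − 37.6 = 9.4 → 9
rgb(27, 37, 9) = #1b2509.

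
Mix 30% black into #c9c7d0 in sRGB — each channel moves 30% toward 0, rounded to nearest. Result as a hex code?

#8d8b92

#c9c7d0 is rgb(201, 199, 208).
Lerp each channel 30% toward 0:
  R: 201 + 0.3×(0−201) = 201 − 60.3 = 140.7 → 141
  G: 199 + 0.3×(0−199) = 199 − 59.7 = 139.3 → 139
  B: 208 + 0.3×(0−208) = 208 − 62.4 = 145.6 → 146
rgb(141, 139, 146) = #8d8b92.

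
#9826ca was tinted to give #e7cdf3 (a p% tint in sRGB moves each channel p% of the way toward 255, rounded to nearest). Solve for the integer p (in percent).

#9826ca is rgb(152, 38, 202); #e7cdf3 is rgb(231, 205, 243).
On the G channel (widest range): 205 ≈ 38 + (p/100)(255 − 38), so p ≈ 100×(205 − 38)/(255 − 38) = 16700/217 = 76.96.
p = 77 reproduces all three channels after rounding.

77%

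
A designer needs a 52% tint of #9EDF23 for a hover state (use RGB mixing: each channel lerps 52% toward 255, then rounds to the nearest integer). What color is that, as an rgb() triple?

rgb(208, 240, 149)

#9EDF23 is rgb(158, 223, 35).
A 52% tint moves each channel 52% toward 255:
  R: 158 + 50.44 = 208.44 → 208
  G: 223 + 16.64 = 239.64 → 240
  B: 35 + 0.52×(255−35) = 35 + 114.4 = 149.4 → 149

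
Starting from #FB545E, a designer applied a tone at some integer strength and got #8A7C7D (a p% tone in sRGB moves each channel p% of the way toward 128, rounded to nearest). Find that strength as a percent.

#FB545E is rgb(251, 84, 94); #8A7C7D is rgb(138, 124, 125).
On the R channel (widest range): 138 ≈ 251 + (p/100)(128 − 251), so p ≈ 100×(138 − 251)/(128 − 251) = -11300/-123 = 91.87.
p = 92 reproduces all three channels after rounding.

92%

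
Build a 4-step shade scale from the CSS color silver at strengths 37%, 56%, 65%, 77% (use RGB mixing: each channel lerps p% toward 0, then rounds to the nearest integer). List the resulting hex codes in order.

#797979, #545454, #434343, #2c2c2c

CSS silver is rgb(192, 192, 192).
37%: (192 − 71.04 = 120.96→121, 192 − 71.04 = 120.96→121, 192 − 71.04 = 120.96→121) → #797979
56%: (192 − 107.52 = 84.48→84, 192 − 107.52 = 84.48→84, 192 − 107.52 = 84.48→84) → #545454
65%: (192 − 124.8 = 67.2→67, 192 − 124.8 = 67.2→67, 192 − 124.8 = 67.2→67) → #434343
77%: (192 − 147.84 = 44.16→44, 192 − 147.84 = 44.16→44, 192 − 147.84 = 44.16→44) → #2c2c2c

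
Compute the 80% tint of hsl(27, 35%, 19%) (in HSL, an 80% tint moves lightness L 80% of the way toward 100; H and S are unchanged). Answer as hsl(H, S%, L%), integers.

hsl(27, 35%, 84%)

L moves 80% from 19 toward 100: 19 + 64.8 = 83.8 → 84.
H and S are unchanged.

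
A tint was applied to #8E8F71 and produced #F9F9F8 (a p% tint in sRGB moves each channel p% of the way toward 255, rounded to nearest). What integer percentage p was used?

#8E8F71 is rgb(142, 143, 113); #F9F9F8 is rgb(249, 249, 248).
On the B channel (widest range): 248 ≈ 113 + (p/100)(255 − 113), so p ≈ 100×(248 − 113)/(255 − 113) = 13500/142 = 95.07.
p = 95 reproduces all three channels after rounding.

95%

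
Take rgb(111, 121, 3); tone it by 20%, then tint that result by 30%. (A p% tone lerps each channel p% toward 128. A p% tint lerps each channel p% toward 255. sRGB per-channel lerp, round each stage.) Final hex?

A 20% tone moves each channel 20% toward 128:
  R: 111 + 0.2×(128−111) = 111 + 3.4 = 114.4 → 114
  G: 121 + 0.2×(128−121) = 121 + 1.4 = 122.4 → 122
  B: 3 + 0.2×(128−3) = 3 + 25 = 28 → 28
After the tone: rgb(114, 122, 28) = #727A1C.
Per channel, c → c + 0.3(255 − c):
  R: 114 + 0.3×(255−114) = 114 + 42.3 = 156.3 → 156
  G: 122 + 0.3×(255−122) = 122 + 39.9 = 161.9 → 162
  B: 28 + 0.3×(255−28) = 28 + 68.1 = 96.1 → 96
rgb(156, 162, 96) = #9CA260.

#9CA260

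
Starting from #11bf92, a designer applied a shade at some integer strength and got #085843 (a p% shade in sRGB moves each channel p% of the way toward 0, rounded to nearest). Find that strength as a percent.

#11bf92 is rgb(17, 191, 146); #085843 is rgb(8, 88, 67).
On the G channel (widest range): 88 ≈ 191 + (p/100)(0 − 191), so p ≈ 100×(88 − 191)/(0 − 191) = -10300/-191 = 53.93.
p = 54 reproduces all three channels after rounding.

54%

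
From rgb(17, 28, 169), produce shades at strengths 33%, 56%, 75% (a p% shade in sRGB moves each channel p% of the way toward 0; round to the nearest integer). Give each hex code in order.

33%: (17 − 5.61 = 11.39→11, 28 − 9.24 = 18.76→19, 169 − 55.77 = 113.23→113) → #0B1371
56%: (17 − 9.52 = 7.48→7, 28 − 15.68 = 12.32→12, 169 − 94.64 = 74.36→74) → #070C4A
75%: (17 − 12.75 = 4.25→4, 28 − 21 = 7→7, 169 − 126.75 = 42.25→42) → #04072A

#0B1371, #070C4A, #04072A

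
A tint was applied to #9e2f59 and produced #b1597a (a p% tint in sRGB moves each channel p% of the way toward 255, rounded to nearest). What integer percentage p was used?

20%

#9e2f59 is rgb(158, 47, 89); #b1597a is rgb(177, 89, 122).
On the G channel (widest range): 89 ≈ 47 + (p/100)(255 − 47), so p ≈ 100×(89 − 47)/(255 − 47) = 4200/208 = 20.19.
p = 20 reproduces all three channels after rounding.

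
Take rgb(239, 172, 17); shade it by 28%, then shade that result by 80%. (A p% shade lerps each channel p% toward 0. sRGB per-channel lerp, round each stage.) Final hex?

#221902

Lerp each channel 28% toward 0:
  R: 239 + 0.28×(0−239) = 239 − 66.92 = 172.08 → 172
  G: 172 + 0.28×(0−172) = 172 − 48.16 = 123.84 → 124
  B: 17 + 0.28×(0−17) = 17 − 4.76 = 12.24 → 12
After the shade: rgb(172, 124, 12) = #AC7C0C.
Per channel, c → c + 0.8(0 − c):
  R: 172 + 0.8×(0−172) = 172 − 137.6 = 34.4 → 34
  G: 124 − 99.2 = 24.8 → 25
  B: 12 − 9.6 = 2.4 → 2
rgb(34, 25, 2) = #221902.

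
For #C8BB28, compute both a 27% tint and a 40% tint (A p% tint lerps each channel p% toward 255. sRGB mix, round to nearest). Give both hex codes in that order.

#C8BB28 is rgb(200, 187, 40).
27% tint:
  R: 200 + 14.85 = 214.85 → 215
  G: 187 + 0.27×(255−187) = 187 + 18.36 = 205.36 → 205
  B: 40 + 0.27×(255−40) = 40 + 58.05 = 98.05 → 98
  → #D7CD62
40% tint:
  R: 200 + 22 = 222 → 222
  G: 187 + 0.4×(255−187) = 187 + 27.2 = 214.2 → 214
  B: 40 + 0.4×(255−40) = 40 + 86 = 126 → 126
  → #DED67E

#D7CD62, #DED67E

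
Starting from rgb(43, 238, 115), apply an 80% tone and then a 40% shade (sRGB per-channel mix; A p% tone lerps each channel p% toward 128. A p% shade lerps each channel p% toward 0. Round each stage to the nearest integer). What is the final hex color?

#435A4B

An 80% tone moves each channel 80% toward 128:
  R: 43 + 0.8×(128−43) = 43 + 68 = 111 → 111
  G: 238 + 0.8×(128−238) = 238 − 88 = 150 → 150
  B: 115 + 0.8×(128−115) = 115 + 10.4 = 125.4 → 125
After the tone: rgb(111, 150, 125) = #6F967D.
A 40% shade moves each channel 40% toward 0:
  R: 111 + 0.4×(0−111) = 111 − 44.4 = 66.6 → 67
  G: 150 + 0.4×(0−150) = 150 − 60 = 90 → 90
  B: 125 + 0.4×(0−125) = 125 − 50 = 75 → 75
rgb(67, 90, 75) = #435A4B.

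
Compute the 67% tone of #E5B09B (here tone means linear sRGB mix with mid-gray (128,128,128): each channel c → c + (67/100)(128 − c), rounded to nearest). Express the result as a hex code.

#E5B09B is rgb(229, 176, 155).
Per channel, c → c + 0.67(128 − c):
  R: 229 − 67.67 = 161.33 → 161
  G: 176 − 32.16 = 143.84 → 144
  B: 155 − 18.09 = 136.91 → 137
rgb(161, 144, 137) = #A19089.

#A19089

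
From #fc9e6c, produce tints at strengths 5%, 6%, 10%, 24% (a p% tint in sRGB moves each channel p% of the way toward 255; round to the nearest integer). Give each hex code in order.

#fca373, #fca475, #fca87b, #fdb58f

#fc9e6c is rgb(252, 158, 108).
5%: (252→252, 158 + 4.85 = 162.85→163, 108 + 7.35 = 115.35→115) → #fca373
6%: (252→252, 158 + 5.82 = 163.82→164, 108 + 8.82 = 116.82→117) → #fca475
10%: (252→252, 158 + 9.7 = 167.7→168, 108 + 14.7 = 122.7→123) → #fca87b
24%: (252 + 0.72 = 252.72→253, 158 + 23.28 = 181.28→181, 108 + 35.28 = 143.28→143) → #fdb58f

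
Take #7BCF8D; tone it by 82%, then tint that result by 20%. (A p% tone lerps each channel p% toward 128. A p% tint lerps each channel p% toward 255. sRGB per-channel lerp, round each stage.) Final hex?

#7BCF8D is rgb(123, 207, 141).
Per channel, c → c + 0.82(128 − c):
  R: 123 + 0.82×(128−123) = 123 + 4.1 = 127.1 → 127
  G: 207 − 64.78 = 142.22 → 142
  B: 141 − 10.66 = 130.34 → 130
After the tone: rgb(127, 142, 130) = #7F8E82.
A 20% tint moves each channel 20% toward 255:
  R: 127 + 0.2×(255−127) = 127 + 25.6 = 152.6 → 153
  G: 142 + 0.2×(255−142) = 142 + 22.6 = 164.6 → 165
  B: 130 + 0.2×(255−130) = 130 + 25 = 155 → 155
rgb(153, 165, 155) = #99A59B.

#99A59B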